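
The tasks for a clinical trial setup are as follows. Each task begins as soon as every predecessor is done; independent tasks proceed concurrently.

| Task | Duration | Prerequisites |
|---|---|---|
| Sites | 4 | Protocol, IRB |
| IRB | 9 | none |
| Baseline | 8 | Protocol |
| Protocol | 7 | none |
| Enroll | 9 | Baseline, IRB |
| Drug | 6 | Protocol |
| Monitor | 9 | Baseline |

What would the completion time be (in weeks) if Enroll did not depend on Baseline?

Before: longest chain Protocol→Baseline→Enroll = 7+8+9 = 24, finish 24.
Without Baseline→Enroll, Enroll's earliest start moves from 15 to 9.
The longest chain is now Protocol→Baseline→Monitor = 7+8+9 = 24, so the job takes 24 weeks.

24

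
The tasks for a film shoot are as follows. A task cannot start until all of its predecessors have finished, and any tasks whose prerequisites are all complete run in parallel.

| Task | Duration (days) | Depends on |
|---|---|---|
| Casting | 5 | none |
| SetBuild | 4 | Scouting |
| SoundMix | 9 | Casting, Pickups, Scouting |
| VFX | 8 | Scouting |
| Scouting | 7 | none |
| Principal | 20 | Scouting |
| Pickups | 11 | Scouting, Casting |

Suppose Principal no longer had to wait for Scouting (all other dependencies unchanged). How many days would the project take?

Before: longest chain Scouting→Principal = 7+20 = 27, finish 27.
Without Scouting→Principal, Principal's earliest start moves from 7 to 0.
New critical path: Scouting→Pickups→SoundMix = 7+11+9 = 27 ⇒ 27 days.

27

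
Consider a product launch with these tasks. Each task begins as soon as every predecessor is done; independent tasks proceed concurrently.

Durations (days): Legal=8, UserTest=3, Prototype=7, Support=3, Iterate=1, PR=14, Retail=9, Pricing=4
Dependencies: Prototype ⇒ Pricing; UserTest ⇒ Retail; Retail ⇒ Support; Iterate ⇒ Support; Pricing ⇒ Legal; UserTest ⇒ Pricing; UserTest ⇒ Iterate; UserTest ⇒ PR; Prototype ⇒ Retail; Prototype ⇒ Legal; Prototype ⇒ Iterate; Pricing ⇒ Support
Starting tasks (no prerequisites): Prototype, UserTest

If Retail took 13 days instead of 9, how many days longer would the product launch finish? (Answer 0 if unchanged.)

4

Critical path before the change: Prototype→Retail→Support = 7+9+3 = 19 giving 19 days.
Retail is on the critical path; changing it to 13 makes that path 23 days.
No other chain overtakes it, so the finish is 23 days.
Change in finish: 23 − 19 = +4 days.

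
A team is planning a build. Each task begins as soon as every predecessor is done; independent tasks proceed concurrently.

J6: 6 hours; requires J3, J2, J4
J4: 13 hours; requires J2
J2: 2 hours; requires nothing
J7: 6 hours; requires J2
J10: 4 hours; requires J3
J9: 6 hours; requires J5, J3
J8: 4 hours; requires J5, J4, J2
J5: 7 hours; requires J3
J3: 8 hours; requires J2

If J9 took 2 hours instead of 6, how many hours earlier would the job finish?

The binding path is J2→J3→J5→J9 = 2+8+7+6 = 23; finish at 23 hours.
J9 lies on that path, so at 2 hours the path becomes 19 hours.
Now J2→J3→J5→J8 = 2+8+7+4 = 21 is longest, so the finish becomes 21 hours.
Change in finish: 21 − 23 = -2 hours.

2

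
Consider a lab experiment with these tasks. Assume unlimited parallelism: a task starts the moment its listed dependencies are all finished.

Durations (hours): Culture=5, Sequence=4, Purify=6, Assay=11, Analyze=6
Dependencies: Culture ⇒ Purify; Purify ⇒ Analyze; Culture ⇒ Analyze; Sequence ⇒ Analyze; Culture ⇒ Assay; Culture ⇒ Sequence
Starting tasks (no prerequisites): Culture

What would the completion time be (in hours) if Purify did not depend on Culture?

16

With the dependency in place, Culture→Purify→Analyze = 5+6+6 = 17 sets the finish at 17 hours.
Without Culture→Purify, Purify's earliest start moves from 5 to 0.
The longest chain is now Culture→Assay = 5+11 = 16, so the project takes 16 hours.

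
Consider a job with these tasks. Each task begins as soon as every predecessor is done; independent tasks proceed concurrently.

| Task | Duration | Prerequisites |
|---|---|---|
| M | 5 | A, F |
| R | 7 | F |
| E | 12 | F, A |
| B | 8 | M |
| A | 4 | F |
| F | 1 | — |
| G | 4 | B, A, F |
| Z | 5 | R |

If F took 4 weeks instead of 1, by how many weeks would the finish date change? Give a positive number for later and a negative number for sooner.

As given, the longest chain is F→A→M→B→G = 1+4+5+8+4 = 22, so the finish is 22 weeks.
Since F is critical, the +3 change carries straight to that chain (now 25 weeks).
The critical path is still F→A→M→B→G; finish is now 25 weeks.
Change in finish: 25 − 22 = +3 weeks.

3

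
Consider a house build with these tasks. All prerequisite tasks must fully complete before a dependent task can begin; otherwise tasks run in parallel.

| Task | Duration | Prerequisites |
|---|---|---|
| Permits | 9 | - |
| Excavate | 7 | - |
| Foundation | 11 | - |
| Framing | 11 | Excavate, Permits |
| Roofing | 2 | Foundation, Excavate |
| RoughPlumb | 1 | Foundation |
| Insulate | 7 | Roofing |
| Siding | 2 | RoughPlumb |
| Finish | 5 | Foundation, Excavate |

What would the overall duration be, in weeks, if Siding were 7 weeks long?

Baseline: Permits→Framing = 9+11 = 20 → 20 weeks.
Siding is off the critical path — its longest chain is 14 weeks, giving 6 of slack.
No other chain overtakes it, so the finish is 20 weeks.

20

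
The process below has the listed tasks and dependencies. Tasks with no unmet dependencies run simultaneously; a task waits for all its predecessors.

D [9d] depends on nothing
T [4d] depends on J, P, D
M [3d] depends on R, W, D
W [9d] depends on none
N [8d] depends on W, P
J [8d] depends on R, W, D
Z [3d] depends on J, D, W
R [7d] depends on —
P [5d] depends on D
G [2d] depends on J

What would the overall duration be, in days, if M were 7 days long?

22

As given, the longest chain is D→P→N = 9+5+8 = 22, so the finish is 22 days.
M has 10 days of float (longest path through it is 12).
No other chain overtakes it, so the finish is 22 days.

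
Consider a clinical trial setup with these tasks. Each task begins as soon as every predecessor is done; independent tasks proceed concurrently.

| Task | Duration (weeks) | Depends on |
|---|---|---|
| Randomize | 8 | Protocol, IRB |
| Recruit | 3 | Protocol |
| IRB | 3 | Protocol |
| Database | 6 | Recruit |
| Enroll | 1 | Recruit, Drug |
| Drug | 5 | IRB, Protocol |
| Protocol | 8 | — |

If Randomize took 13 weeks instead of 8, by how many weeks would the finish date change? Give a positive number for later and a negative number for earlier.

Actual critical path: Protocol→IRB→Randomize = 8+3+8 = 19 ⇒ 19 weeks.
Randomize lies on that path, so at 13 weeks the path becomes 24 weeks.
That remains the longest chain; total 24 weeks.
Change in finish: 24 − 19 = +5 weeks.

5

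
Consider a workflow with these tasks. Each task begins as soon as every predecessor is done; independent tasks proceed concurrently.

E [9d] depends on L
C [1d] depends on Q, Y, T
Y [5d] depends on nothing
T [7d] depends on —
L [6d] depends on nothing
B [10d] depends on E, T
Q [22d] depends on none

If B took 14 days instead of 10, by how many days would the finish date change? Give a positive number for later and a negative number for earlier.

As given, the longest chain is L→E→B = 6+9+10 = 25, so the finish is 25 days.
Since B is critical, the +4 change carries straight to that chain (now 29 days).
No other chain overtakes it, so the finish is 29 days.
Change in finish: 29 − 25 = +4 days.

4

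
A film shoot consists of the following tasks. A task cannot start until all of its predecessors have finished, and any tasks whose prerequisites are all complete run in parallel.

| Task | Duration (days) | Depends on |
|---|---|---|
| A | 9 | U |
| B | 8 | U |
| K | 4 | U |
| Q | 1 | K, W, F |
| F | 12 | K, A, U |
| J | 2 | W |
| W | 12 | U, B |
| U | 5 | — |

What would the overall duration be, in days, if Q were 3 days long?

The binding path is U→A→F→Q = 5+9+12+1 = 27; finish at 27 days.
Q lies on that path, so at 3 days the path becomes 29 days.
That remains the longest chain; total 29 days.

29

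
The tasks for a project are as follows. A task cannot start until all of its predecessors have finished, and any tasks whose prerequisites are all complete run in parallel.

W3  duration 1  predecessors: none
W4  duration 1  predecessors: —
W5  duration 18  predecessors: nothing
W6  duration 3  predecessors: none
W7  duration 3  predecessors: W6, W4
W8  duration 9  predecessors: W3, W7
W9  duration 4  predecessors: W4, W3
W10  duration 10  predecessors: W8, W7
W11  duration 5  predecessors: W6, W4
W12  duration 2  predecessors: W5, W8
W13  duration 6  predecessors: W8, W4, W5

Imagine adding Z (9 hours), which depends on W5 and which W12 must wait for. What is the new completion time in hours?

29

Originally the plan takes 25 hours.
With Z inserted, W12 now waits for max(W5, W8, Z).
New critical path: W5→Z→W12 = 18+9+2 = 29 ⇒ 29 hours.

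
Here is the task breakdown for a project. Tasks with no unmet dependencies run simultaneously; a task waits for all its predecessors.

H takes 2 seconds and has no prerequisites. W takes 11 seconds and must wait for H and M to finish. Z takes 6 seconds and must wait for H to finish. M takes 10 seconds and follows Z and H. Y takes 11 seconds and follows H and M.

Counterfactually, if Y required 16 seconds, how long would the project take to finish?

Baseline: H→Z→M→Y = 2+6+10+11 = 29 → 29 seconds.
Since Y is critical, the +5 change carries straight to that chain (now 34 seconds).
No other chain overtakes it, so the finish is 34 seconds.

34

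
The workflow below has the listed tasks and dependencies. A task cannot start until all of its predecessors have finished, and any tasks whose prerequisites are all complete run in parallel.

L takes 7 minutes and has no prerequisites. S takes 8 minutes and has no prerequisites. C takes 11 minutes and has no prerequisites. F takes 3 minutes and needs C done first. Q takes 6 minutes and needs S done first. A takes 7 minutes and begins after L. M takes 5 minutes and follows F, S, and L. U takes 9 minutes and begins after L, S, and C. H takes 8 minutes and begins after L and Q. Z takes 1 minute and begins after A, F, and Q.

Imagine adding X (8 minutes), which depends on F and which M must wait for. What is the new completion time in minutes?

Originally the plan takes 22 minutes.
With X inserted, M now waits for max(F, S, L, X).
New critical path: C→F→X→M = 11+3+8+5 = 27 ⇒ 27 minutes.

27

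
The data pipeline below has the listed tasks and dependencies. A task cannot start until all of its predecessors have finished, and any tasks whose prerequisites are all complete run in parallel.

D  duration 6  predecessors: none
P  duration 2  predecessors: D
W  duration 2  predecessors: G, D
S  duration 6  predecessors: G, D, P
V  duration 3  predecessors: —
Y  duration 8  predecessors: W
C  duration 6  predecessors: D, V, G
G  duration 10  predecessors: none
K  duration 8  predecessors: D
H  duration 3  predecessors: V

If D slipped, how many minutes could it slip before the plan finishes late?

4

G→W→Y = 10+2+8 = 20 sets the makespan at 20 minutes.
The longest chain containing D totals 16 minutes.
Slack of D = 4 − 0 = 4 minutes.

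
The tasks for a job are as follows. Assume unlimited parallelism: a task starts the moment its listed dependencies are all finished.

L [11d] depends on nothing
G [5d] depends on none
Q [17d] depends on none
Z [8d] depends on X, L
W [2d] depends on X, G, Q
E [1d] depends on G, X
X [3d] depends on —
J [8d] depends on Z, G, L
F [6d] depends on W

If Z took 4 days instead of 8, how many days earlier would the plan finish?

2

The binding path is L→Z→J = 11+8+8 = 27; finish at 27 days.
Since Z is critical, the -4 change carries straight to that chain (now 23 days).
Now Q→W→F = 17+2+6 = 25 is longest, so the finish becomes 25 days.
Change in finish: 25 − 27 = -2 days.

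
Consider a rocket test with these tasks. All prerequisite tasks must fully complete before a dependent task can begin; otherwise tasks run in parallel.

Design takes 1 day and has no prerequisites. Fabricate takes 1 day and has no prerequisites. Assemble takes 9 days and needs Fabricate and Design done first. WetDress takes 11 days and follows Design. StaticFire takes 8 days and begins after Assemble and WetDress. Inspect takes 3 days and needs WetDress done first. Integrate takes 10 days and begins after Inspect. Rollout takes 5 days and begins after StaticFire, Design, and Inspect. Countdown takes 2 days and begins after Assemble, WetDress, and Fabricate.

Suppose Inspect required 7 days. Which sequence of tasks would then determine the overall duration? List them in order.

Design, WetDress, Inspect, Integrate

Actual critical path: Design→WetDress→Inspect→Integrate = 1+11+3+10 = 25 ⇒ 25 days.
Inspect lies on that path, so at 7 days the path becomes 29 days.
No other chain overtakes it, so the finish is 29 days.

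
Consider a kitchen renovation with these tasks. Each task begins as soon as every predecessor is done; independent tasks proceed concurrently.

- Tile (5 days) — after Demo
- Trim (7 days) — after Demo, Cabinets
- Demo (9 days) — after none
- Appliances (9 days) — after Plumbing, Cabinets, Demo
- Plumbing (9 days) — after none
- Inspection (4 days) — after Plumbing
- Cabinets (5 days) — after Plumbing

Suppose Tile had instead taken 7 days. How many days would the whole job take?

23

Baseline: Plumbing→Cabinets→Appliances = 9+5+9 = 23 → 23 days.
The longest path through Tile is only 14 days, so Tile has float 9.
The critical path is still Plumbing→Cabinets→Appliances; finish is now 23 days.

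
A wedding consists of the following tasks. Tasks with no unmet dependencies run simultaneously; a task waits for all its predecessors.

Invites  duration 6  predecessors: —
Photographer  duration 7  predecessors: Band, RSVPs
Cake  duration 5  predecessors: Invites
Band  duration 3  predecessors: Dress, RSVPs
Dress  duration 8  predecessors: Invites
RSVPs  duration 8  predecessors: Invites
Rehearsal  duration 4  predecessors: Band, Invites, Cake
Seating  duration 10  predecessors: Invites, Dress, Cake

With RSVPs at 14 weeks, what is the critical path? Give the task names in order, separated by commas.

Baseline: Invites→RSVPs→Band→Photographer = 6+8+3+7 = 24 → 24 weeks.
RSVPs lies on that path, so at 14 weeks the path becomes 30 weeks.
No other chain overtakes it, so the finish is 30 weeks.

Invites, RSVPs, Band, Photographer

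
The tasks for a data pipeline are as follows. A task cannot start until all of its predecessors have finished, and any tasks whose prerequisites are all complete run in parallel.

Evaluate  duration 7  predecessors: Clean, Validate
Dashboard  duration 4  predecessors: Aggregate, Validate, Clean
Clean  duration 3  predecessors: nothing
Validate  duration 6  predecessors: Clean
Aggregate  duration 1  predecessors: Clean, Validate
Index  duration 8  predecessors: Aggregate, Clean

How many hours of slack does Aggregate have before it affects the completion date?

Clean→Validate→Aggregate→Index = 3+6+1+8 = 18 sets the makespan at 18 hours.
Aggregate finishes as early as 10 and must finish by 10.
Slack of Aggregate = 9 − 9 = 0 hours.

0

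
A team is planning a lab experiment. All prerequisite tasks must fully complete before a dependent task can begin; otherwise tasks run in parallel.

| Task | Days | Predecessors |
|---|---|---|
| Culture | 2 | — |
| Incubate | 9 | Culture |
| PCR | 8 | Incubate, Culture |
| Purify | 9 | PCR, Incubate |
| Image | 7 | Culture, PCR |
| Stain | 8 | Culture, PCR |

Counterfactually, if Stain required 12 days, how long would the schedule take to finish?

31

Baseline: Culture→Incubate→PCR→Purify = 2+9+8+9 = 28 → 28 days.
The longest path through Stain is only 27 days, so Stain has float 1.
The binding chain switches to Culture→Incubate→PCR→Stain = 2+9+8+12 = 31; finish 31 days.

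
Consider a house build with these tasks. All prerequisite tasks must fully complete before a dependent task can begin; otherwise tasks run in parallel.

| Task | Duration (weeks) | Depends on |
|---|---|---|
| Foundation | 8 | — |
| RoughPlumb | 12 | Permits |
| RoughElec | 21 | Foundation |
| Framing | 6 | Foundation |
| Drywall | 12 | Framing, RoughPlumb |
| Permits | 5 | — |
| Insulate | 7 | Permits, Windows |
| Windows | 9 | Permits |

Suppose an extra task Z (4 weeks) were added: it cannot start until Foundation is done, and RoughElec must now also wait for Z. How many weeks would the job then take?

33

Originally the job takes 29 weeks.
With Z inserted, RoughElec now waits for max(Foundation, Z).
New critical path: Foundation→Z→RoughElec = 8+4+21 = 33 ⇒ 33 weeks.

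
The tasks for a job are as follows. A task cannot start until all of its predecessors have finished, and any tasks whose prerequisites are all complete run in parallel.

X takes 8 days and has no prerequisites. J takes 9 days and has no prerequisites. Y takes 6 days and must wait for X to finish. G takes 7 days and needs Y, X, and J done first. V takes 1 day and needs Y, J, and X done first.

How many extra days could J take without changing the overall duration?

5

Critical path: X→Y→G = 8+6+7 = 21, so the finish is 21 days.
Longest path through J: 16 days (earliest finish 9, latest finish 14).
Slack of J = 5 − 0 = 5 days.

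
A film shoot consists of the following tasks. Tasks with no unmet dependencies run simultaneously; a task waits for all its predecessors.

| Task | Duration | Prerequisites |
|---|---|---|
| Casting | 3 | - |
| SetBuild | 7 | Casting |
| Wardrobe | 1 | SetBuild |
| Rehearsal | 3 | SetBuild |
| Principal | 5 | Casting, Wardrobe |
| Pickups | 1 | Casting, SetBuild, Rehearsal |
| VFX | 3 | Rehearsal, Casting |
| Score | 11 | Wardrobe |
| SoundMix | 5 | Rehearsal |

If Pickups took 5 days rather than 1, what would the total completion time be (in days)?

22

The binding path is Casting→SetBuild→Wardrobe→Score = 3+7+1+11 = 22; finish at 22 days.
Pickups has 8 days of float (longest path through it is 14).
No other chain overtakes it, so the finish is 22 days.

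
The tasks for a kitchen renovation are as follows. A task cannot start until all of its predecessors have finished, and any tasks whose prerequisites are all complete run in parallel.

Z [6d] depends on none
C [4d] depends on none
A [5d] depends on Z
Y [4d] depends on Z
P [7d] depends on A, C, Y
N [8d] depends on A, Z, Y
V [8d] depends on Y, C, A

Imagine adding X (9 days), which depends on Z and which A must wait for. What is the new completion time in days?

28

Originally the job takes 19 days.
With X inserted, A now waits for max(Z, X).
New critical path: Z→X→A→N = 6+9+5+8 = 28 ⇒ 28 days.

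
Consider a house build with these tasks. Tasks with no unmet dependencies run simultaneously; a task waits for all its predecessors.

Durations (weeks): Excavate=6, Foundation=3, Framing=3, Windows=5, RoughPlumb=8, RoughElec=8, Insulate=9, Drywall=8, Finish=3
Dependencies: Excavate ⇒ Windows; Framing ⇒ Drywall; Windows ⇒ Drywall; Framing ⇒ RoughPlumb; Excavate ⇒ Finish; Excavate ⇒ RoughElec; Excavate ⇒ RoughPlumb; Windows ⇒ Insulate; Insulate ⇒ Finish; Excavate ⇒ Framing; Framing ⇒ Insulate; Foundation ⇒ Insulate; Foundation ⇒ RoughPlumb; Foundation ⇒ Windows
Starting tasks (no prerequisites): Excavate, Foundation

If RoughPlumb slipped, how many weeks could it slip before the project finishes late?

The longest chain is Excavate→Windows→Insulate→Finish = 6+5+9+3 = 23; overall finish 23 weeks.
RoughPlumb finishes as early as 17 and must finish by 23.
So RoughPlumb can slip 23 − 17 = 6 weeks.

6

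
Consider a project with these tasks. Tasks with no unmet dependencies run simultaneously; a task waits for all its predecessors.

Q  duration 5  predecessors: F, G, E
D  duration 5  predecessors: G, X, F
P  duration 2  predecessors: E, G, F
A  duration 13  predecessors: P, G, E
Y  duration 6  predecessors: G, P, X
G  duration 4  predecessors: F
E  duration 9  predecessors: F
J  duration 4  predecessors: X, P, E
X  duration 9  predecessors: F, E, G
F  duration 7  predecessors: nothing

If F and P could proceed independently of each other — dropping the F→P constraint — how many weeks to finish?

31

Original critical path: F→E→P→A = 7+9+2+13 = 31 ⇒ 31 weeks.
Dropping F→P doesn't change P's earliest start (16); another predecessor still binds.
After: F→E→P→A = 7+9+2+13 = 31 → 31 weeks.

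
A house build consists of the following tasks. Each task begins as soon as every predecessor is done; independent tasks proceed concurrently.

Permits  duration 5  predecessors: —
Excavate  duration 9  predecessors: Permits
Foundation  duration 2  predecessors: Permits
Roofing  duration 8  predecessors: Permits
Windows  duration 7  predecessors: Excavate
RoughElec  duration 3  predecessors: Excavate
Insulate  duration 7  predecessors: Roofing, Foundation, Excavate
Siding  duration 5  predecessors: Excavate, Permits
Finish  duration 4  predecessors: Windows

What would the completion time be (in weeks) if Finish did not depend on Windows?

With the dependency in place, Permits→Excavate→Windows→Finish = 5+9+7+4 = 25 sets the finish at 25 weeks.
Without Windows→Finish, Finish's earliest start moves from 21 to 0.
After: Permits→Excavate→Windows = 5+9+7 = 21 → 21 weeks.

21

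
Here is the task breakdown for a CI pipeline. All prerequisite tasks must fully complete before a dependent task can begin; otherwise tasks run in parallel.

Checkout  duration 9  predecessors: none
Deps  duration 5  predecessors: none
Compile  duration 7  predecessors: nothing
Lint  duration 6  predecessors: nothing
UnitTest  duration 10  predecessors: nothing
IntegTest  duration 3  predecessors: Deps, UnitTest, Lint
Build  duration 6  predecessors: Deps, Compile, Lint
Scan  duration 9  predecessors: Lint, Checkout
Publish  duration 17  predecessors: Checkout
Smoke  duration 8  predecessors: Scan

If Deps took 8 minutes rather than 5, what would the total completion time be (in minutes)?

Baseline: Checkout→Scan→Smoke = 9+9+8 = 26 → 26 minutes.
The longest path through Deps is only 11 minutes, so Deps has float 15.
The critical path is still Checkout→Scan→Smoke; finish is now 26 minutes.

26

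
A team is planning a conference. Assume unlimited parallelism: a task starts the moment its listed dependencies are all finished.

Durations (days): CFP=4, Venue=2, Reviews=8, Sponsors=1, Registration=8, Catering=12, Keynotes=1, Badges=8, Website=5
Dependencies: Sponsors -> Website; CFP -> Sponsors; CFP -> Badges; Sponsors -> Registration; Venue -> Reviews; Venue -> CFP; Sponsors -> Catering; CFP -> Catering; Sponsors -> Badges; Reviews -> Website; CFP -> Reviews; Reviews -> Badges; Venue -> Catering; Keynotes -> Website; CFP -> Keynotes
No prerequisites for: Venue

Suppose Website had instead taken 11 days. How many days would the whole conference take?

As given, the longest chain is Venue→CFP→Reviews→Badges = 2+4+8+8 = 22, so the finish is 22 days.
Website is off the critical path — its longest chain is 19 days, giving 3 of slack.
The binding chain switches to Venue→CFP→Reviews→Website = 2+4+8+11 = 25; finish 25 days.

25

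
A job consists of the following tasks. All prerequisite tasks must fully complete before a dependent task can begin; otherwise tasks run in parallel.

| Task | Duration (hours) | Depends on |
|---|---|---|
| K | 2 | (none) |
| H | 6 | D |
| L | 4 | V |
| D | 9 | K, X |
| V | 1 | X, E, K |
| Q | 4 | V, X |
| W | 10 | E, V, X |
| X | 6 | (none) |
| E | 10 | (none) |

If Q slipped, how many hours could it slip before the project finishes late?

6

Critical path: E→V→W = 10+1+10 = 21, so the finish is 21 hours.
Q finishes as early as 15 and must finish by 21.
Slack of Q = 17 − 11 = 6 hours.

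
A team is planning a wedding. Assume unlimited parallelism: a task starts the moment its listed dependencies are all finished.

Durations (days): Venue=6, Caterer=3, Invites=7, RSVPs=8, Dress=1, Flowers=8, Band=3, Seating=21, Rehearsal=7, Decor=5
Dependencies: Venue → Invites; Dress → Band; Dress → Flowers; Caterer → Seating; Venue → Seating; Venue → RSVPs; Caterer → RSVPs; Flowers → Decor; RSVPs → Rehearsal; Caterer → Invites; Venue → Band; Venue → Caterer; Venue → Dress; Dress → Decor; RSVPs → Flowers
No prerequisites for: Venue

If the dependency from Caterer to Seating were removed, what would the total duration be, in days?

30

Original critical path: Venue→Caterer→RSVPs→Flowers→Decor = 6+3+8+8+5 = 30 ⇒ 30 days.
Without Caterer→Seating, Seating's earliest start moves from 9 to 6.
New critical path: Venue→Caterer→RSVPs→Flowers→Decor = 6+3+8+8+5 = 30 ⇒ 30 days.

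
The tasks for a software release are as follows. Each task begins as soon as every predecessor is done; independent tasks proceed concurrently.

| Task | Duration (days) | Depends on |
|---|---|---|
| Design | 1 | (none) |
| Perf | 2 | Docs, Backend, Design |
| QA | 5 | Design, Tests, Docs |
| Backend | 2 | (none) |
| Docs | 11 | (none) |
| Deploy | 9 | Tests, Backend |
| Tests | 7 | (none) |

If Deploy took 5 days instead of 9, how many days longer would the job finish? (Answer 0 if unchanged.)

As given, the longest chain is Tests→Deploy = 7+9 = 16, so the finish is 16 days.
Since Deploy is critical, the -4 change carries straight to that chain (now 12 days).
The binding chain switches to Docs→QA = 11+5 = 16; finish 16 days.
Change in finish: 16 − 16 = +0 days.

0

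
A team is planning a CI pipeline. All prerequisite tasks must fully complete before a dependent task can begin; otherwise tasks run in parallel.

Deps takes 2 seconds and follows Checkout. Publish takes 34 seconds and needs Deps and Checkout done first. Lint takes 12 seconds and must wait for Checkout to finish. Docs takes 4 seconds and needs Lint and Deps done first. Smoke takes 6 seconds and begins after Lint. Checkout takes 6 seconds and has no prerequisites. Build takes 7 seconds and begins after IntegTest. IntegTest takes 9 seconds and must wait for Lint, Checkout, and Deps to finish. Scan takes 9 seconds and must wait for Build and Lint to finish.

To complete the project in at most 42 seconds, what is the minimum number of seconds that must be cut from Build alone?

Current finish: 43 seconds; target: 42.
Build is on every critical path, so each second cut from Build cuts the finish by one (this holds down to a finish of 42).
Need 43 − 42 = 1 second off Build → Build becomes 6 seconds, finish becomes 42.

1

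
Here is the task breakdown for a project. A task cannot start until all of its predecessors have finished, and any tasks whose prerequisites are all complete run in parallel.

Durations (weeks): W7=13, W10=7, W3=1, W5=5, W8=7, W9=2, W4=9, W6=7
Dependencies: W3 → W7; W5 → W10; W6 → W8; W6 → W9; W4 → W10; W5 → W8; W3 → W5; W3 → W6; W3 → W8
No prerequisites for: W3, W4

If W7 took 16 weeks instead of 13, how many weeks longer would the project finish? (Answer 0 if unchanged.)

1

Actual critical path: W4→W10 = 9+7 = 16 ⇒ 16 weeks.
W7 is off the critical path — its longest chain is 14 weeks, giving 2 of slack.
The binding chain switches to W3→W7 = 1+16 = 17; finish 17 weeks.
Change in finish: 17 − 16 = +1 weeks.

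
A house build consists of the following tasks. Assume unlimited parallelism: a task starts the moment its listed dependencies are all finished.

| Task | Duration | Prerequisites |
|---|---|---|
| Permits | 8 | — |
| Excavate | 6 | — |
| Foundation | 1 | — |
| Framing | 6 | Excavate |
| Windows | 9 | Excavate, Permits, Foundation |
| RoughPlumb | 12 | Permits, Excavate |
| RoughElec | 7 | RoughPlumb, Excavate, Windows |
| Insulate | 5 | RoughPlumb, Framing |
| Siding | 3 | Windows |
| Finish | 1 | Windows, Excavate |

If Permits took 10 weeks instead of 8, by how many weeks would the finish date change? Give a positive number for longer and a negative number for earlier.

2

Critical path before the change: Permits→RoughPlumb→RoughElec = 8+12+7 = 27 giving 27 weeks.
Permits lies on that path, so at 10 weeks the path becomes 29 weeks.
That remains the longest chain; total 29 weeks.
Change in finish: 29 − 27 = +2 weeks.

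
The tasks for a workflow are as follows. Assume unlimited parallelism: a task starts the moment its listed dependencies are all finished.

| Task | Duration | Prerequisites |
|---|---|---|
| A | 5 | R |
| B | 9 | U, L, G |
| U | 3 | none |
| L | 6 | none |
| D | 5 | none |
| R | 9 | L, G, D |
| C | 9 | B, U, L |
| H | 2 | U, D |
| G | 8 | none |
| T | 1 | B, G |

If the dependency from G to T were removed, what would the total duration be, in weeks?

Before: longest chain G→B→C = 8+9+9 = 26, finish 26.
Dropping G→T doesn't change T's earliest start (17); another predecessor still binds.
New critical path: G→B→C = 8+9+9 = 26 ⇒ 26 weeks.

26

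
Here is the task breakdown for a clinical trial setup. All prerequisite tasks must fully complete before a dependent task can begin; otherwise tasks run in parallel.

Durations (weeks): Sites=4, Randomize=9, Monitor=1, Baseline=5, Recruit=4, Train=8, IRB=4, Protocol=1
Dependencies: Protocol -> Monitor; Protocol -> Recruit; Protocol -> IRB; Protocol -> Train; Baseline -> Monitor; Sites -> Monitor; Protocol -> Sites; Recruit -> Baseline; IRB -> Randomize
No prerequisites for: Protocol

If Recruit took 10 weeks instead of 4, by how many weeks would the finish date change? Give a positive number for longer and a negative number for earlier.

3

Critical path before the change: Protocol→IRB→Randomize = 1+4+9 = 14 giving 14 weeks.
Recruit has 3 weeks of float (longest path through it is 11).
New critical path: Protocol→Recruit→Baseline→Monitor = 1+10+5+1 = 17 ⇒ 17 weeks.
Change in finish: 17 − 14 = +3 weeks.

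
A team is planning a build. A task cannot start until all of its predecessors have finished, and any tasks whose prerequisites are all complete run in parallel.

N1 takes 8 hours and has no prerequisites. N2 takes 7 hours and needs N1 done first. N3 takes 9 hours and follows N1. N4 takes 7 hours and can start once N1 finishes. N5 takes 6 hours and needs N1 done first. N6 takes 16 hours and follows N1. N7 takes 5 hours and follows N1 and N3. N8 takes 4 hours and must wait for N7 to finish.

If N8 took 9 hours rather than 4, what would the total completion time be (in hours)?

Baseline: N1→N3→N7→N8 = 8+9+5+4 = 26 → 26 hours.
Since N8 is critical, the +5 change carries straight to that chain (now 31 hours).
That remains the longest chain; total 31 hours.

31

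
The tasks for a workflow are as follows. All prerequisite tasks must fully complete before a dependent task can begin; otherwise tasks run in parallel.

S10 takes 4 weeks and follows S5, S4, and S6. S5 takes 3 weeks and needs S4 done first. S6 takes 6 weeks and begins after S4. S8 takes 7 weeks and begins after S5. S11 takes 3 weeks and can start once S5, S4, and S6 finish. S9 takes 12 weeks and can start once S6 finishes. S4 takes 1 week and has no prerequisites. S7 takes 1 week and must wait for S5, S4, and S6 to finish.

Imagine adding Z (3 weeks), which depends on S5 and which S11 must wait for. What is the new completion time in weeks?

19

Originally the job takes 19 weeks.
With Z inserted, S11 now waits for max(S5, S4, S6, Z).
New critical path: S4→S6→S9 = 1+6+12 = 19 ⇒ 19 weeks.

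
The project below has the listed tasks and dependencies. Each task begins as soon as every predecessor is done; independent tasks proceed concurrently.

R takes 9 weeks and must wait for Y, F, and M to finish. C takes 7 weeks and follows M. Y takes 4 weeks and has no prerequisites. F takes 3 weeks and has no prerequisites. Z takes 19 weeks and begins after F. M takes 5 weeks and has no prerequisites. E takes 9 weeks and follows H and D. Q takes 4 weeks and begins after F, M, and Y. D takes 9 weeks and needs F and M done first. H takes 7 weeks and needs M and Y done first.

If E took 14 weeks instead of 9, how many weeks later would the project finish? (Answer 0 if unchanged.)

Actual critical path: M→D→E = 5+9+9 = 23 ⇒ 23 weeks.
E is on the critical path; changing it to 14 makes that path 28 weeks.
No other chain overtakes it, so the finish is 28 weeks.
Change in finish: 28 − 23 = +5 weeks.

5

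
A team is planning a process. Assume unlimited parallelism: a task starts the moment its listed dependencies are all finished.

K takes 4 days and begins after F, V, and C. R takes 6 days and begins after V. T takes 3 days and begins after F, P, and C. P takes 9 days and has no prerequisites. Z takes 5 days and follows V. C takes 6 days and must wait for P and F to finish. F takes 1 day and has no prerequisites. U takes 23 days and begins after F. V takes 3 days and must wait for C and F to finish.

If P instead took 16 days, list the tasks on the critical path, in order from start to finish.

P, C, V, R

The binding path is P→C→V→R = 9+6+3+6 = 24; finish at 24 days.
Since P is critical, the +7 change carries straight to that chain (now 31 days).
No other chain overtakes it, so the finish is 31 days.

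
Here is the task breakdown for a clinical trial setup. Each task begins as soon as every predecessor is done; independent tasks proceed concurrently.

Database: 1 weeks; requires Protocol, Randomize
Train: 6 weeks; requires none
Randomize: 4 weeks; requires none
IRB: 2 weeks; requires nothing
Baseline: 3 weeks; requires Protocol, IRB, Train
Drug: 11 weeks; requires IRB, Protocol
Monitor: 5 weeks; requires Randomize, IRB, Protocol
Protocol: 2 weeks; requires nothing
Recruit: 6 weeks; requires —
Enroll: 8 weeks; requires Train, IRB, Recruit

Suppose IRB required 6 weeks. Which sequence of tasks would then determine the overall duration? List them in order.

IRB, Drug

Baseline: Recruit→Enroll = 6+8 = 14 → 14 weeks.
IRB is off the critical path — its longest chain is 13 weeks, giving 1 of slack.
The binding chain switches to IRB→Drug = 6+11 = 17; finish 17 weeks.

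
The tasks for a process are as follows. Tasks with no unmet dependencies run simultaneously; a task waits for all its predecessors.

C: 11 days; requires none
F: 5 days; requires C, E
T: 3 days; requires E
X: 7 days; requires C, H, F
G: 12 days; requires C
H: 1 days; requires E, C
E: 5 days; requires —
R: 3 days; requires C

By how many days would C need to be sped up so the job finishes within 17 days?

Current finish: 23 days; target: 17.
C is on every critical path, so each day cut from C cuts the finish by one (this holds down to a finish of 17).
Need 23 − 17 = 6 days off C → C becomes 5 days, finish becomes 17.

6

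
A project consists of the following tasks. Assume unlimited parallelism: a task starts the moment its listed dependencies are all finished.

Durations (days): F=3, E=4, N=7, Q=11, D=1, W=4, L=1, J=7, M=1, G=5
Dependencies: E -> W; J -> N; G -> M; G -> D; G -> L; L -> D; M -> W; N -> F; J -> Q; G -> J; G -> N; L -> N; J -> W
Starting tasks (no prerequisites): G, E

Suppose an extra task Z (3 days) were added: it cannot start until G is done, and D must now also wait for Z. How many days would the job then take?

Originally the job takes 23 days.
With Z inserted, D now waits for max(G, L, Z).
New critical path: G→J→Q = 5+7+11 = 23 ⇒ 23 days.

23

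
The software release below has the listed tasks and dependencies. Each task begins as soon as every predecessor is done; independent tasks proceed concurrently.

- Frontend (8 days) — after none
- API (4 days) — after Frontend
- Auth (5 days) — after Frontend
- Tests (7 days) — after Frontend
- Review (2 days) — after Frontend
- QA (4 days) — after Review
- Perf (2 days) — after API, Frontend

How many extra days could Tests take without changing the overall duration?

Frontend→Tests = 8+7 = 15 sets the makespan at 15 days.
Tests finishes as early as 15 and must finish by 15.
Float = 15 − 15 = 0.

0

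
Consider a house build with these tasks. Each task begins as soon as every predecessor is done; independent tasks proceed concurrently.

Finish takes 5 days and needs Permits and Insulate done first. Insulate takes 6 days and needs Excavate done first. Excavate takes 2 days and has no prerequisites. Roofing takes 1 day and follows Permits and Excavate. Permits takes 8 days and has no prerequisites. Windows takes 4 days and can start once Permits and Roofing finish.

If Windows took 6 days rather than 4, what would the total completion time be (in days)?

Critical path before the change: Permits→Roofing→Windows = 8+1+4 = 13 giving 13 days.
Windows is on the critical path; changing it to 6 makes that path 15 days.
No other chain overtakes it, so the finish is 15 days.

15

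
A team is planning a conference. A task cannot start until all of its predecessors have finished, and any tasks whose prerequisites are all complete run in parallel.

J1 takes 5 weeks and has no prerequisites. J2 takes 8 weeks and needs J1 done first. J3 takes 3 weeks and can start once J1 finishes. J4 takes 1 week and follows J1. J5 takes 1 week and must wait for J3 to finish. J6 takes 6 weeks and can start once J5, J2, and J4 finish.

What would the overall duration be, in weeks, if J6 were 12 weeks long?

Baseline: J1→J2→J6 = 5+8+6 = 19 → 19 weeks.
J6 lies on that path, so at 12 weeks the path becomes 25 weeks.
No other chain overtakes it, so the finish is 25 weeks.

25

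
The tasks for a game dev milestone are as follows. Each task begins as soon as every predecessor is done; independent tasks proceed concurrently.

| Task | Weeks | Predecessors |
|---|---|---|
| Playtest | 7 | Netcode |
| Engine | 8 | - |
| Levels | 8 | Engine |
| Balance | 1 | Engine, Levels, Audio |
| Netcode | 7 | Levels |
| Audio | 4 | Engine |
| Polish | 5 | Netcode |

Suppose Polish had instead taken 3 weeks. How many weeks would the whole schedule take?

30

Baseline: Engine→Levels→Netcode→Playtest = 8+8+7+7 = 30 → 30 weeks.
The longest path through Polish is only 28 weeks, so Polish has float 2.
That remains the longest chain; total 30 weeks.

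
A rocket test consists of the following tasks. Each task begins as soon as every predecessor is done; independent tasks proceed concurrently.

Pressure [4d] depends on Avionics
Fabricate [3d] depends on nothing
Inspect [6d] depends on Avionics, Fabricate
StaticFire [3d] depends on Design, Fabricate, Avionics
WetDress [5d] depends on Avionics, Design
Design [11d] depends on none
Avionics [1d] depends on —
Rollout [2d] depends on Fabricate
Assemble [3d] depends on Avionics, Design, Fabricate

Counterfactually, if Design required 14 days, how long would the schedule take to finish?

The binding path is Design→WetDress = 11+5 = 16; finish at 16 days.
Since Design is critical, the +3 change carries straight to that chain (now 19 days).
The critical path is still Design→WetDress; finish is now 19 days.

19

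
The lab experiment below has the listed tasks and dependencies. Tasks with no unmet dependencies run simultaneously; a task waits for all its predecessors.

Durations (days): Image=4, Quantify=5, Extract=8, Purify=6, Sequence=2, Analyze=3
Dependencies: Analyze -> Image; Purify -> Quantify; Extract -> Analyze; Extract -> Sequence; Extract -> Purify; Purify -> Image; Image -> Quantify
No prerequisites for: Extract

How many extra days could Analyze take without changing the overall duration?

3

Extract→Purify→Image→Quantify = 8+6+4+5 = 23 sets the makespan at 23 days.
The longest chain containing Analyze totals 20 days.
Slack of Analyze = 11 − 8 = 3 days.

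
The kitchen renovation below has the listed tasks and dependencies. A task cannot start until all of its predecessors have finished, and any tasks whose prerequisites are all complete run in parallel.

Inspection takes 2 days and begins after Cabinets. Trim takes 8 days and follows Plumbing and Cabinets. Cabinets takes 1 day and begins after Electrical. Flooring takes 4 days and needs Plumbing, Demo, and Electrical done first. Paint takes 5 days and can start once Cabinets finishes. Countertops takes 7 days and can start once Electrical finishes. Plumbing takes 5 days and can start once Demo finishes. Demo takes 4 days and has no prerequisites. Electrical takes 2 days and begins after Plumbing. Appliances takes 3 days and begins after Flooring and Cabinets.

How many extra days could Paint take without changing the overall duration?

Demo→Plumbing→Electrical→Cabinets→Trim = 4+5+2+1+8 = 20 sets the makespan at 20 days.
Paint finishes as early as 17 and must finish by 20.
Slack of Paint = 15 − 12 = 3 days.

3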